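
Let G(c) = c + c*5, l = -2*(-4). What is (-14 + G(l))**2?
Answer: 1156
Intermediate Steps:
l = 8
G(c) = 6*c (G(c) = c + 5*c = 6*c)
(-14 + G(l))**2 = (-14 + 6*8)**2 = (-14 + 48)**2 = 34**2 = 1156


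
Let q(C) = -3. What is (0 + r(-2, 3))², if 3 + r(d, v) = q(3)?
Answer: 36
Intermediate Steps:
r(d, v) = -6 (r(d, v) = -3 - 3 = -6)
(0 + r(-2, 3))² = (0 - 6)² = (-6)² = 36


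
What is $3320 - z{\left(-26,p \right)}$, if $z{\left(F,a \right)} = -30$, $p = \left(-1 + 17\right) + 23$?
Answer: $3350$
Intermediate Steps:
$p = 39$ ($p = 16 + 23 = 39$)
$3320 - z{\left(-26,p \right)} = 3320 - -30 = 3320 + 30 = 3350$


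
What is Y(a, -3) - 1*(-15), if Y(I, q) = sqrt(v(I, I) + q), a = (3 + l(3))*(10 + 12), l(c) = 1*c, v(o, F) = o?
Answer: 15 + sqrt(129) ≈ 26.358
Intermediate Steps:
l(c) = c
a = 132 (a = (3 + 3)*(10 + 12) = 6*22 = 132)
Y(I, q) = sqrt(I + q)
Y(a, -3) - 1*(-15) = sqrt(132 - 3) - 1*(-15) = sqrt(129) + 15 = 15 + sqrt(129)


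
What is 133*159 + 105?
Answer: 21252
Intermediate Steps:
133*159 + 105 = 21147 + 105 = 21252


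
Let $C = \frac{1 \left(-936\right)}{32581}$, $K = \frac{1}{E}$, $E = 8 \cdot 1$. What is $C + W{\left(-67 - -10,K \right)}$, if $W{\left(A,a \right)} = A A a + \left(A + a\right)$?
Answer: $\frac{45511913}{130324} \approx 349.22$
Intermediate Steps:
$E = 8$
$K = \frac{1}{8} \approx 0.125$
$W{\left(A,a \right)} = A + a + a A^{2}$ ($W{\left(A,a \right)} = A^{2} a + \left(A + a\right) = a A^{2} + \left(A + a\right) = A + a + a A^{2}$)
$C = - \frac{936}{32581}$ ($C = \left(-936\right) \frac{1}{32581} = - \frac{936}{32581} \approx -0.028728$)
$C + W{\left(-67 - -10,K \right)} = - \frac{936}{32581} + \left(\left(-67 - -10\right) + \frac{1}{8} + \frac{\left(-67 - -10\right)^{2}}{8}\right) = - \frac{936}{32581} + \left(\left(-67 + 10\right) + \frac{1}{8} + \frac{\left(-67 + 10\right)^{2}}{8}\right) = - \frac{936}{32581} + \left(-57 + \frac{1}{8} + \frac{\left(-57\right)^{2}}{8}\right) = - \frac{936}{32581} + \left(-57 + \frac{1}{8} + \frac{1}{8} \cdot 3249\right) = - \frac{936}{32581} + \left(-57 + \frac{1}{8} + \frac{3249}{8}\right) = - \frac{936}{32581} + \frac{1397}{4} = \frac{45511913}{130324}$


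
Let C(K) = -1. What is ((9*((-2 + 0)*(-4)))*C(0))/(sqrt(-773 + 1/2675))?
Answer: 60*I*sqrt(221251818)/344629 ≈ 2.5897*I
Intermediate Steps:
((9*((-2 + 0)*(-4)))*C(0))/(sqrt(-773 + 1/2675)) = ((9*((-2 + 0)*(-4)))*(-1))/(sqrt(-773 + 1/2675)) = ((9*(-2*(-4)))*(-1))/(sqrt(-773 + 1/2675)) = ((9*8)*(-1))/(sqrt(-2067774/2675)) = (72*(-1))/((I*sqrt(221251818)/535)) = -(-60)*I*sqrt(221251818)/344629 = 60*I*sqrt(221251818)/344629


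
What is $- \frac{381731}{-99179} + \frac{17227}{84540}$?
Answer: $\frac{33980095373}{8384592660} \approx 4.0527$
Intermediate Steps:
$- \frac{381731}{-99179} + \frac{17227}{84540} = \left(-381731\right) \left(- \frac{1}{99179}\right) + 17227 \cdot \frac{1}{84540} = \frac{381731}{99179} + \frac{17227}{84540} = \frac{33980095373}{8384592660}$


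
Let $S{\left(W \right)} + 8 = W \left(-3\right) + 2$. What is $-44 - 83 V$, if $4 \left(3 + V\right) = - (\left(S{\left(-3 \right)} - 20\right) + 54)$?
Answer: $\frac{3891}{4} \approx 972.75$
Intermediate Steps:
$S{\left(W \right)} = -6 - 3 W$ ($S{\left(W \right)} = -8 + \left(W \left(-3\right) + 2\right) = -8 - \left(-2 + 3 W\right) = -6 - 3 W$)
$V = - \frac{49}{4}$ ($V = -3 + \frac{\left(-1\right) \left(\left(\left(-6 - -9\right) - 20\right) + 54\right)}{4} = -3 + \frac{\left(-1\right) \left(\left(\left(-6 + 9\right) - 20\right) + 54\right)}{4} = -3 + \frac{\left(-1\right) \left(\left(3 - 20\right) + 54\right)}{4} = -3 + \frac{\left(-1\right) \left(-17 + 54\right)}{4} = -3 + \frac{\left(-1\right) 37}{4} = -3 + \frac{1}{4} \left(-37\right) = -3 - \frac{37}{4} = - \frac{49}{4} \approx -12.25$)
$-44 - 83 V = -44 - - \frac{4067}{4} = -44 + \frac{4067}{4} = \frac{3891}{4}$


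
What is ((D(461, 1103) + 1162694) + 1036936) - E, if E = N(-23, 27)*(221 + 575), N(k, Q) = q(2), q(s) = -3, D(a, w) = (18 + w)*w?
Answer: 3438481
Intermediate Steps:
D(a, w) = w*(18 + w)
N(k, Q) = -3
E = -2388 (E = -3*(221 + 575) = -3*796 = -2388)
((D(461, 1103) + 1162694) + 1036936) - E = ((1103*(18 + 1103) + 1162694) + 1036936) - 1*(-2388) = ((1103*1121 + 1162694) + 1036936) + 2388 = ((1236463 + 1162694) + 1036936) + 2388 = (2399157 + 1036936) + 2388 = 3436093 + 2388 = 3438481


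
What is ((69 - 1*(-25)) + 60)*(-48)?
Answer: -7392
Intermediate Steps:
((69 - 1*(-25)) + 60)*(-48) = ((69 + 25) + 60)*(-48) = (94 + 60)*(-48) = 154*(-48) = -7392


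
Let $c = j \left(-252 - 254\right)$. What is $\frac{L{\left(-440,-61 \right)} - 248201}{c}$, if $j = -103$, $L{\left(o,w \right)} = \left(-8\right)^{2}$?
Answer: $- \frac{248137}{52118} \approx -4.7611$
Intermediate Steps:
$L{\left(o,w \right)} = 64$
$c = 52118$ ($c = - 103 \left(-252 - 254\right) = \left(-103\right) \left(-506\right) = 52118$)
$\frac{L{\left(-440,-61 \right)} - 248201}{c} = \frac{64 - 248201}{52118} = \left(-248137\right) \frac{1}{52118} = - \frac{248137}{52118}$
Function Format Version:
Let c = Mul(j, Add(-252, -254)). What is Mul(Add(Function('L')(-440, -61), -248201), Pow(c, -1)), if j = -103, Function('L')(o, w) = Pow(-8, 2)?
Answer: Rational(-248137, 52118) ≈ -4.7611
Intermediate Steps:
Function('L')(o, w) = 64
c = 52118 (c = Mul(-103, Add(-252, -254)) = Mul(-103, -506) = 52118)
Mul(Add(Function('L')(-440, -61), -248201), Pow(c, -1)) = Mul(Add(64, -248201), Pow(52118, -1)) = Mul(-248137, Rational(1, 52118)) = Rational(-248137, 52118)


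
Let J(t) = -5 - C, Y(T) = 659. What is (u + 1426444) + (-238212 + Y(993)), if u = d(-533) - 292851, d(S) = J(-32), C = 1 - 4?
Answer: 896038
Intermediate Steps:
C = -3
J(t) = -2 (J(t) = -5 - 1*(-3) = -5 + 3 = -2)
d(S) = -2
u = -292853 (u = -2 - 292851 = -292853)
(u + 1426444) + (-238212 + Y(993)) = (-292853 + 1426444) + (-238212 + 659) = 1133591 - 237553 = 896038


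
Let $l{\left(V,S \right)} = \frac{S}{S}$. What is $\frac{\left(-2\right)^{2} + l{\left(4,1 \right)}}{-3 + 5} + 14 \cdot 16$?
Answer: $\frac{453}{2} \approx 226.5$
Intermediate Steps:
$l{\left(V,S \right)} = 1$
$\frac{\left(-2\right)^{2} + l{\left(4,1 \right)}}{-3 + 5} + 14 \cdot 16 = \frac{\left(-2\right)^{2} + 1}{-3 + 5} + 14 \cdot 16 = \frac{4 + 1}{2} + 224 = 5 \cdot \frac{1}{2} + 224 = \frac{5}{2} + 224 = \frac{453}{2}$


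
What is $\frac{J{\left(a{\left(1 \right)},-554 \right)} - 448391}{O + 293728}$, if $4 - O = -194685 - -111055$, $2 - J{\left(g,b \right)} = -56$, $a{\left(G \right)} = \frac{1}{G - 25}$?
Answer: $- \frac{448333}{377362} \approx -1.1881$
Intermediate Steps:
$a{\left(G \right)} = \frac{1}{-25 + G}$
$J{\left(g,b \right)} = 58$ ($J{\left(g,b \right)} = 2 - -56 = 2 + 56 = 58$)
$O = 83634$ ($O = 4 - \left(-194685 - -111055\right) = 4 - \left(-194685 + 111055\right) = 4 - -83630 = 4 + 83630 = 83634$)
$\frac{J{\left(a{\left(1 \right)},-554 \right)} - 448391}{O + 293728} = \frac{58 - 448391}{83634 + 293728} = - \frac{448333}{377362}$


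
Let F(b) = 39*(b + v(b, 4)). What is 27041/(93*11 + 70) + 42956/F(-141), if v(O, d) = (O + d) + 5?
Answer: 240954619/11637171 ≈ 20.706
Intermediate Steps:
v(O, d) = 5 + O + d
F(b) = 351 + 78*b (F(b) = 39*(b + (5 + b + 4)) = 39*(b + (9 + b)) = 39*(9 + 2*b) = 351 + 78*b)
27041/(93*11 + 70) + 42956/F(-141) = 27041/(93*11 + 70) + 42956/(351 + 78*(-141)) = 27041/(1023 + 70) + 42956/(351 - 10998) = 27041/1093 + 42956/(-10647) = 27041*(1/1093) + 42956*(-1/10647) = 27041/1093 - 42956/10647 = 240954619/11637171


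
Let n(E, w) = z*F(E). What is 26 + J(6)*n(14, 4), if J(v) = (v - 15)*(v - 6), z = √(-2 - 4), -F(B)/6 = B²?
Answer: 26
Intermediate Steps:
F(B) = -6*B²
z = I*√6 (z = √(-6) = I*√6 ≈ 2.4495*I)
n(E, w) = -6*I*√6*E² (n(E, w) = (I*√6)*(-6*E²) = -6*I*√6*E²)
J(v) = (-15 + v)*(-6 + v)
26 + J(6)*n(14, 4) = 26 + (90 + 6² - 21*6)*(-6*I*√6*14²) = 26 + (90 + 36 - 126)*(-6*I*√6*196) = 26 + 0*(-1176*I*√6) = 26 + 0 = 26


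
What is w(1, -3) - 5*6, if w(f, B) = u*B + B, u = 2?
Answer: -39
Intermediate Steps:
w(f, B) = 3*B (w(f, B) = 2*B + B = 3*B)
w(1, -3) - 5*6 = 3*(-3) - 5*6 = -9 - 30 = -39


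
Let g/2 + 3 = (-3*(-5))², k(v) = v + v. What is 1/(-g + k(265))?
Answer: 1/86 ≈ 0.011628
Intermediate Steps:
k(v) = 2*v
g = 444 (g = -6 + 2*(-3*(-5))² = -6 + 2*15² = -6 + 2*225 = -6 + 450 = 444)
1/(-g + k(265)) = 1/(-1*444 + 2*265) = 1/(-444 + 530) = 1/86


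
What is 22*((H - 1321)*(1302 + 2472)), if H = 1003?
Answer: -26402904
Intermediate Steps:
22*((H - 1321)*(1302 + 2472)) = 22*((1003 - 1321)*(1302 + 2472)) = 22*(-318*3774) = 22*(-1200132) = -26402904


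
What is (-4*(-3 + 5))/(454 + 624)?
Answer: -4/539 ≈ -0.0074212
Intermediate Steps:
(-4*(-3 + 5))/(454 + 624) = -4*2/1078 = -8*1/1078 = -4/539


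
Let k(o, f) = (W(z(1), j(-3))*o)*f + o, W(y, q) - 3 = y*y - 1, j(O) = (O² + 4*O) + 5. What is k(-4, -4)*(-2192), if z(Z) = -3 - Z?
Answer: -622528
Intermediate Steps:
j(O) = 5 + O² + 4*O
W(y, q) = 2 + y² (W(y, q) = 3 + (y*y - 1) = 3 + (y² - 1) = 3 + (-1 + y²) = 2 + y²)
k(o, f) = o + 18*f*o (k(o, f) = ((2 + (-3 - 1*1)²)*o)*f + o = ((2 + (-3 - 1)²)*o)*f + o = ((2 + (-4)²)*o)*f + o = ((2 + 16)*o)*f + o = (18*o)*f + o = 18*f*o + o = o + 18*f*o)
k(-4, -4)*(-2192) = -4*(1 + 18*(-4))*(-2192) = -4*(1 - 72)*(-2192) = -4*(-71)*(-2192) = 284*(-2192) = -622528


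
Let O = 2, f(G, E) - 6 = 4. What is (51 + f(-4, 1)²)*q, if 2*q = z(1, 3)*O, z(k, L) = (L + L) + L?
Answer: 1359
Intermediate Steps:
f(G, E) = 10 (f(G, E) = 6 + 4 = 10)
z(k, L) = 3*L (z(k, L) = 2*L + L = 3*L)
q = 9 (q = ((3*3)*2)/2 = (9*2)/2 = (½)*18 = 9)
(51 + f(-4, 1)²)*q = (51 + 10²)*9 = (51 + 100)*9 = 151*9 = 1359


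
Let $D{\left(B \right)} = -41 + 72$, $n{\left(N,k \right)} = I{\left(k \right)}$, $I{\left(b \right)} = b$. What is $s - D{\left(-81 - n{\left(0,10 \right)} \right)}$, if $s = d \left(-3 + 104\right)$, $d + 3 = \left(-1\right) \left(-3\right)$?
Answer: $-31$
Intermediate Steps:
$d = 0$ ($d = -3 - -3 = -3 + 3 = 0$)
$n{\left(N,k \right)} = k$
$D{\left(B \right)} = 31$
$s = 0$ ($s = 0 \left(-3 + 104\right) = 0 \cdot 101 = 0$)
$s - D{\left(-81 - n{\left(0,10 \right)} \right)} = 0 - 31 = -31$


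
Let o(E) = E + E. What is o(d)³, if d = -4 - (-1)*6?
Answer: 64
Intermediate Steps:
d = 2 (d = -4 - 1*(-6) = -4 + 6 = 2)
o(E) = 2*E
o(d)³ = (2*2)³ = 4³ = 64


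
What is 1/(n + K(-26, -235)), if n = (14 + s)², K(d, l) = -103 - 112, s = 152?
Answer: 1/27341 ≈ 3.6575e-5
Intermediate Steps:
K(d, l) = -215
n = 27556 (n = (14 + 152)² = 166² = 27556)
1/(n + K(-26, -235)) = 1/(27556 - 215) = 1/27341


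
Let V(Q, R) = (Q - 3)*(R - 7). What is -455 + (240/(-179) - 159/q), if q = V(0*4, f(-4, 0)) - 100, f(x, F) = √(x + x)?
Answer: 2*(-245055*√2 + 3212327*I)/(179*(-79*I + 6*√2)) ≈ -454.35 - 0.21371*I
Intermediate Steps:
f(x, F) = √2*√x (f(x, F) = √(2*x) = √2*√x)
V(Q, R) = (-7 + R)*(-3 + Q) (V(Q, R) = (-3 + Q)*(-7 + R) = (-7 + R)*(-3 + Q))
q = -79 - 6*I*√2 (q = (21 - 0*4 - 3*√2*√(-4) + (0*4)*(√2*√(-4))) - 100 = (21 - 7*0 - 3*√2*2*I + 0*(√2*(2*I))) - 100 = (21 + 0 - 6*I*√2 + 0*(2*I*√2)) - 100 = (21 + 0 - 6*I*√2 + 0) - 100 = (21 - 6*I*√2) - 100 = -79 - 6*I*√2 ≈ -79.0 - 8.4853*I)
-455 + (240/(-179) - 159/q) = -455 + (240/(-179) - 159/(-79 - 6*I*√2)) = -455 + (240*(-1/179) - 159/(-79 - 6*I*√2)) = -455 + (-240/179 - 159/(-79 - 6*I*√2)) = -81685/179 - 159/(-79 - 6*I*√2)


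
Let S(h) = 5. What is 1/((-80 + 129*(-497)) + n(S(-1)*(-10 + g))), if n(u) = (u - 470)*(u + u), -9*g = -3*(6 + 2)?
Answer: -9/243337 ≈ -3.6986e-5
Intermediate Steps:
g = 8/3 (g = -(-1)*(6 + 2)/3 = -(-1)*8/3 = -1/9*(-24) = 8/3 ≈ 2.6667)
n(u) = 2*u*(-470 + u) (n(u) = (-470 + u)*(2*u) = 2*u*(-470 + u))
1/((-80 + 129*(-497)) + n(S(-1)*(-10 + g))) = 1/((-80 + 129*(-497)) + 2*(5*(-10 + 8/3))*(-470 + 5*(-10 + 8/3))) = 1/((-80 - 64113) + 2*(5*(-22/3))*(-470 + 5*(-22/3))) = 1/(-64193 + 2*(-110/3)*(-470 - 110/3)) = 1/(-64193 + 2*(-110/3)*(-1520/3)) = 1/(-64193 + 334400/9) = 1/(-243337/9) = -9/243337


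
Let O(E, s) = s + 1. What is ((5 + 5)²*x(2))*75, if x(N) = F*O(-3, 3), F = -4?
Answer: -120000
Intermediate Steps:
O(E, s) = 1 + s
x(N) = -16 (x(N) = -4*(1 + 3) = -4*4 = -16)
((5 + 5)²*x(2))*75 = ((5 + 5)²*(-16))*75 = (10²*(-16))*75 = (100*(-16))*75 = -1600*75 = -120000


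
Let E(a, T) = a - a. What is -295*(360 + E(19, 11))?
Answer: -106200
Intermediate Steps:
E(a, T) = 0
-295*(360 + E(19, 11)) = -295*(360 + 0) = -295*360 = -106200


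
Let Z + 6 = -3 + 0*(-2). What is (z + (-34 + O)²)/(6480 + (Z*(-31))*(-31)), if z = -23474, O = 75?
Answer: 21793/2169 ≈ 10.047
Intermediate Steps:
Z = -9 (Z = -6 + (-3 + 0*(-2)) = -6 + (-3 + 0) = -6 - 3 = -9)
(z + (-34 + O)²)/(6480 + (Z*(-31))*(-31)) = (-23474 + (-34 + 75)²)/(6480 - 9*(-31)*(-31)) = (-23474 + 41²)/(6480 + 279*(-31)) = (-23474 + 1681)/(6480 - 8649) = -21793/(-2169) = -21793*(-1/2169) = 21793/2169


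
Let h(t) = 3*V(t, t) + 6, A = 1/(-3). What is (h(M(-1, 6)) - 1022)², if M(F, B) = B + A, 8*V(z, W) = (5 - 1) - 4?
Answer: 1032256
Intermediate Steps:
A = -⅓ ≈ -0.33333
V(z, W) = 0 (V(z, W) = ((5 - 1) - 4)/8 = (4 - 4)/8 = (⅛)*0 = 0)
M(F, B) = -⅓ + B (M(F, B) = B - ⅓ = -⅓ + B)
h(t) = 6 (h(t) = 3*0 + 6 = 0 + 6 = 6)
(h(M(-1, 6)) - 1022)² = (6 - 1022)² = (-1016)² = 1032256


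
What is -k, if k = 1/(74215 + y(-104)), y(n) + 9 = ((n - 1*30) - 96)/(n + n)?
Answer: -104/7717539 ≈ -1.3476e-5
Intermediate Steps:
y(n) = -9 + (-126 + n)/(2*n) (y(n) = -9 + ((n - 1*30) - 96)/(n + n) = -9 + ((n - 30) - 96)/((2*n)) = -9 + ((-30 + n) - 96)*(1/(2*n)) = -9 + (-126 + n)*(1/(2*n)) = -9 + (-126 + n)/(2*n))
k = 104/7717539 (k = 1/(74215 + (-17/2 - 63/(-104))) = 1/(74215 + (-17/2 - 63*(-1/104))) = 1/(74215 + (-17/2 + 63/104)) = 1/(74215 - 821/104) = 1/(7717539/104) = 104/7717539 ≈ 1.3476e-5)
-k = -1*104/7717539 = -104/7717539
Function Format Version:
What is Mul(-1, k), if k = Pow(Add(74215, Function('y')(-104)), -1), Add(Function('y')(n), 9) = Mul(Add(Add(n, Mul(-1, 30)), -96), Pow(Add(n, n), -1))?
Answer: Rational(-104, 7717539) ≈ -1.3476e-5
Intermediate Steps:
Function('y')(n) = Add(-9, Mul(Rational(1, 2), Pow(n, -1), Add(-126, n))) (Function('y')(n) = Add(-9, Mul(Add(Add(n, Mul(-1, 30)), -96), Pow(Add(n, n), -1))) = Add(-9, Mul(Add(Add(n, -30), -96), Pow(Mul(2, n), -1))) = Add(-9, Mul(Add(Add(-30, n), -96), Mul(Rational(1, 2), Pow(n, -1)))) = Add(-9, Mul(Add(-126, n), Mul(Rational(1, 2), Pow(n, -1)))) = Add(-9, Mul(Rational(1, 2), Pow(n, -1), Add(-126, n))))
k = Rational(104, 7717539) (k = Pow(Add(74215, Add(Rational(-17, 2), Mul(-63, Pow(-104, -1)))), -1) = Pow(Add(74215, Add(Rational(-17, 2), Mul(-63, Rational(-1, 104)))), -1) = Pow(Add(74215, Add(Rational(-17, 2), Rational(63, 104))), -1) = Pow(Add(74215, Rational(-821, 104)), -1) = Pow(Rational(7717539, 104), -1) = Rational(104, 7717539) ≈ 1.3476e-5)
Mul(-1, k) = Mul(-1, Rational(104, 7717539)) = Rational(-104, 7717539)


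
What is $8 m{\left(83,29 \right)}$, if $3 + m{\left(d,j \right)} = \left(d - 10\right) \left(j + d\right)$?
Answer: $65384$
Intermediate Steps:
$m{\left(d,j \right)} = -3 + \left(-10 + d\right) \left(d + j\right)$ ($m{\left(d,j \right)} = -3 + \left(d - 10\right) \left(j + d\right) = -3 + \left(-10 + d\right) \left(d + j\right)$)
$8 m{\left(83,29 \right)} = 8 \left(-3 + 83^{2} - 830 - 290 + 83 \cdot 29\right) = 8 \left(-3 + 6889 - 830 - 290 + 2407\right) = 8 \cdot 8173 = 65384$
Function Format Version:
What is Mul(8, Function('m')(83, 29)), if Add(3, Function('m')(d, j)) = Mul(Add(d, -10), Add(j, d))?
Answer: 65384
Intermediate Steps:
Function('m')(d, j) = Add(-3, Mul(Add(-10, d), Add(d, j))) (Function('m')(d, j) = Add(-3, Mul(Add(d, -10), Add(j, d))) = Add(-3, Mul(Add(-10, d), Add(d, j))))
Mul(8, Function('m')(83, 29)) = Mul(8, Add(-3, Pow(83, 2), Mul(-10, 83), Mul(-10, 29), Mul(83, 29))) = Mul(8, Add(-3, 6889, -830, -290, 2407)) = Mul(8, 8173) = 65384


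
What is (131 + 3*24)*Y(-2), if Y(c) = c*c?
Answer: 812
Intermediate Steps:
Y(c) = c²
(131 + 3*24)*Y(-2) = (131 + 3*24)*(-2)² = (131 + 72)*4 = 203*4 = 812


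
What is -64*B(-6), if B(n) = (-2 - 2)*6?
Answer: 1536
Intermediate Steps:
B(n) = -24 (B(n) = -4*6 = -24)
-64*B(-6) = -64*(-24) = 1536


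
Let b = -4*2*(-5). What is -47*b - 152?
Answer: -2032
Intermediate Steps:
b = 40 (b = -8*(-5) = 40)
-47*b - 152 = -47*40 - 152 = -1880 - 152 = -2032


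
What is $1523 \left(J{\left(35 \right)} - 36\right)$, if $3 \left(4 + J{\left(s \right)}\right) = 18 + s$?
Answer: $- \frac{102041}{3} \approx -34014.0$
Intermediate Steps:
$J{\left(s \right)} = 2 + \frac{s}{3}$ ($J{\left(s \right)} = -4 + \frac{18 + s}{3} = -4 + \left(6 + \frac{s}{3}\right) = 2 + \frac{s}{3}$)
$1523 \left(J{\left(35 \right)} - 36\right) = 1523 \left(\left(2 + \frac{1}{3} \cdot 35\right) - 36\right) = 1523 \left(\left(2 + \frac{35}{3}\right) - 36\right) = 1523 \left(\frac{41}{3} - 36\right) = 1523 \left(- \frac{67}{3}\right) = - \frac{102041}{3}$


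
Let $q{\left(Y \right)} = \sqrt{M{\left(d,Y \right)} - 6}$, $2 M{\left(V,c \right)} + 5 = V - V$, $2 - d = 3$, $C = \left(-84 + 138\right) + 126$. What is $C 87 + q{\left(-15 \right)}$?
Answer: $15660 + \frac{i \sqrt{34}}{2} \approx 15660.0 + 2.9155 i$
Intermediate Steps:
$C = 180$ ($C = 54 + 126 = 180$)
$d = -1$ ($d = 2 - 3 = -1$)
$M{\left(V,c \right)} = - \frac{5}{2}$ ($M{\left(V,c \right)} = - \frac{5}{2} + \frac{V - V}{2} = - \frac{5}{2} + \frac{1}{2} \cdot 0 = - \frac{5}{2} + 0 = - \frac{5}{2}$)
$q{\left(Y \right)} = \frac{i \sqrt{34}}{2}$ ($q{\left(Y \right)} = \sqrt{- \frac{5}{2} - 6} = \sqrt{- \frac{17}{2}} = \frac{i \sqrt{34}}{2}$)
$C 87 + q{\left(-15 \right)} = 180 \cdot 87 + \frac{i \sqrt{34}}{2} = 15660 + \frac{i \sqrt{34}}{2}$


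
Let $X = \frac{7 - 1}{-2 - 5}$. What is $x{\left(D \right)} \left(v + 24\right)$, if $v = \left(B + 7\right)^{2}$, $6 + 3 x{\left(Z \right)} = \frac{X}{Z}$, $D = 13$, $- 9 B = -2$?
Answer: $- \frac{1135096}{7371} \approx -153.99$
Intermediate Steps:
$B = \frac{2}{9}$ ($B = \left(- \frac{1}{9}\right) \left(-2\right) = \frac{2}{9} \approx 0.22222$)
$X = - \frac{6}{7}$ ($X = \frac{6}{-7} = 6 \left(- \frac{1}{7}\right) = - \frac{6}{7} \approx -0.85714$)
$x{\left(Z \right)} = -2 - \frac{2}{7 Z}$ ($x{\left(Z \right)} = -2 + \frac{\left(- \frac{6}{7}\right) \frac{1}{Z}}{3} = -2 - \frac{2}{7 Z}$)
$v = \frac{4225}{81}$ ($v = \left(\frac{2}{9} + 7\right)^{2} = \left(\frac{65}{9}\right)^{2} = \frac{4225}{81} \approx 52.161$)
$x{\left(D \right)} \left(v + 24\right) = \left(-2 - \frac{2}{7 \cdot 13}\right) \left(\frac{4225}{81} + 24\right) = \left(-2 - \frac{2}{91}\right) \frac{6169}{81} = \left(- \frac{184}{91}\right) \frac{6169}{81} = - \frac{1135096}{7371}$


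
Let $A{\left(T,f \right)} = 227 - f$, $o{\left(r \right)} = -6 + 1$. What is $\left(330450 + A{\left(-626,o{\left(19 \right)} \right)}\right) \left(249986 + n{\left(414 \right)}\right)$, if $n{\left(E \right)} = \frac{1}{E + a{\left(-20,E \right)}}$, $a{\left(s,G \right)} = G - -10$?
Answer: $\frac{34636999884729}{419} \approx 8.2666 \cdot 10^{10}$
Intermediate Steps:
$a{\left(s,G \right)} = 10 + G$ ($a{\left(s,G \right)} = G + 10 = 10 + G$)
$o{\left(r \right)} = -5$
$n{\left(E \right)} = \frac{1}{10 + 2 E}$ ($n{\left(E \right)} = \frac{1}{E + \left(10 + E\right)} = \frac{1}{10 + 2 E}$)
$\left(330450 + A{\left(-626,o{\left(19 \right)} \right)}\right) \left(249986 + n{\left(414 \right)}\right) = \left(330450 + \left(227 - -5\right)\right) \left(249986 + \frac{1}{2 \left(5 + 414\right)}\right) = \left(330450 + \left(227 + 5\right)\right) \left(249986 + \frac{1}{2 \cdot 419}\right) = \left(330450 + 232\right) \left(249986 + \frac{1}{2} \cdot \frac{1}{419}\right) = 330682 \left(249986 + \frac{1}{838}\right) = 330682 \cdot \frac{209488269}{838} = \frac{34636999884729}{419}$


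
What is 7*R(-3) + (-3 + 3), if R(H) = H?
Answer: -21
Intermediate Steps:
7*R(-3) + (-3 + 3) = 7*(-3) + (-3 + 3) = -21 + 0 = -21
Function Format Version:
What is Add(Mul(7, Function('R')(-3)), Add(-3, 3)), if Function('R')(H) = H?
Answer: -21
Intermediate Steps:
Add(Mul(7, Function('R')(-3)), Add(-3, 3)) = Add(Mul(7, -3), Add(-3, 3)) = Add(-21, 0) = -21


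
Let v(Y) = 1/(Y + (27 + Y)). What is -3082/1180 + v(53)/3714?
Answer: -190298713/72859395 ≈ -2.6119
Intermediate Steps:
v(Y) = 1/(27 + 2*Y)
-3082/1180 + v(53)/3714 = -3082/1180 + 1/((27 + 2*53)*3714) = -3082*1/1180 + (1/3714)/(27 + 106) = -1541/590 + (1/3714)/133 = -1541/590 + (1/133)*(1/3714) = -1541/590 + 1/493962 = -190298713/72859395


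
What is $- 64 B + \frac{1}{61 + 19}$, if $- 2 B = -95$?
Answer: $- \frac{243199}{80} \approx -3040.0$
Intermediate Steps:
$B = \frac{95}{2}$ ($B = \left(- \frac{1}{2}\right) \left(-95\right) = \frac{95}{2} \approx 47.5$)
$- 64 B + \frac{1}{61 + 19} = \left(-64\right) \frac{95}{2} + \frac{1}{61 + 19} = -3040 + \frac{1}{80} = - \frac{243199}{80}$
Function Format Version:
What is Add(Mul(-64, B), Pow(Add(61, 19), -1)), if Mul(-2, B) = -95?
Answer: Rational(-243199, 80) ≈ -3040.0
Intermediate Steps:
B = Rational(95, 2) (B = Mul(Rational(-1, 2), -95) = Rational(95, 2) ≈ 47.500)
Add(Mul(-64, B), Pow(Add(61, 19), -1)) = Add(Mul(-64, Rational(95, 2)), Pow(Add(61, 19), -1)) = Add(-3040, Pow(80, -1)) = Add(-3040, Rational(1, 80)) = Rational(-243199, 80)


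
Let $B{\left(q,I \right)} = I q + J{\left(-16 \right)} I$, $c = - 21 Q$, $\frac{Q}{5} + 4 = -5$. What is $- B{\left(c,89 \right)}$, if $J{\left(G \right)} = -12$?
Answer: $-83037$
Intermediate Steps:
$Q = -45$ ($Q = -20 + 5 \left(-5\right) = -20 - 25 = -45$)
$c = 945$ ($c = \left(-21\right) \left(-45\right) = 945$)
$B{\left(q,I \right)} = - 12 I + I q$ ($B{\left(q,I \right)} = I q - 12 I = - 12 I + I q$)
$- B{\left(c,89 \right)} = - 89 \left(-12 + 945\right) = - 89 \cdot 933 = \left(-1\right) 83037 = -83037$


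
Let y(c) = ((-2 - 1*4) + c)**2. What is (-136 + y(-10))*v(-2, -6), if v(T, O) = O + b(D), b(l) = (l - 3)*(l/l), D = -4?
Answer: -1560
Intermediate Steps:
b(l) = -3 + l (b(l) = (-3 + l)*1 = -3 + l)
y(c) = (-6 + c)**2 (y(c) = ((-2 - 4) + c)**2 = (-6 + c)**2)
v(T, O) = -7 + O (v(T, O) = O + (-3 - 4) = O - 7 = -7 + O)
(-136 + y(-10))*v(-2, -6) = (-136 + (-6 - 10)**2)*(-7 - 6) = (-136 + (-16)**2)*(-13) = (-136 + 256)*(-13) = 120*(-13) = -1560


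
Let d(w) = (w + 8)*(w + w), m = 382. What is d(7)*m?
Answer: 80220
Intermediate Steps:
d(w) = 2*w*(8 + w) (d(w) = (8 + w)*(2*w) = 2*w*(8 + w))
d(7)*m = (2*7*(8 + 7))*382 = (2*7*15)*382 = 210*382 = 80220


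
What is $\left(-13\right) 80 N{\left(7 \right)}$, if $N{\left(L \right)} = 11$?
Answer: $-11440$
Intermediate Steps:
$\left(-13\right) 80 N{\left(7 \right)} = \left(-13\right) 80 \cdot 11 = \left(-1040\right) 11 = -11440$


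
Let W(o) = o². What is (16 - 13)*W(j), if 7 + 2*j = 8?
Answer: ¾ ≈ 0.75000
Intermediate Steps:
j = ½ (j = -7/2 + (½)*8 = -7/2 + 4 = ½ ≈ 0.50000)
(16 - 13)*W(j) = (16 - 13)*(½)² = 3*(¼) = ¾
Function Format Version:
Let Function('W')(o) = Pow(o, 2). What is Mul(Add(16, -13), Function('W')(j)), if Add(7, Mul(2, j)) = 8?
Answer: Rational(3, 4) ≈ 0.75000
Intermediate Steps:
j = Rational(1, 2) (j = Add(Rational(-7, 2), Mul(Rational(1, 2), 8)) = Add(Rational(-7, 2), 4) = Rational(1, 2) ≈ 0.50000)
Mul(Add(16, -13), Function('W')(j)) = Mul(Add(16, -13), Pow(Rational(1, 2), 2)) = Mul(3, Rational(1, 4)) = Rational(3, 4)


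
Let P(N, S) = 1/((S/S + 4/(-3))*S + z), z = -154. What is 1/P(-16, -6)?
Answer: -152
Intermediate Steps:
P(N, S) = 1/(-154 - S/3) (P(N, S) = 1/((S/S + 4/(-3))*S - 154) = 1/((1 + 4*(-⅓))*S - 154) = 1/((1 - 4/3)*S - 154) = 1/(-S/3 - 154) = 1/(-154 - S/3))
1/P(-16, -6) = 1/(-3/(462 - 6)) = 1/(-3/456) = 1/(-3*1/456) = 1/(-1/152) = -152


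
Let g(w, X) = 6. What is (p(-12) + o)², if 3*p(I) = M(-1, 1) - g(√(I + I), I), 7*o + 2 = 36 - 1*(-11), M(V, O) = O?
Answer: 10000/441 ≈ 22.676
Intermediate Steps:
o = 45/7 (o = -2/7 + (36 - 1*(-11))/7 = -2/7 + (36 + 11)/7 = -2/7 + (⅐)*47 = -2/7 + 47/7 = 45/7 ≈ 6.4286)
p(I) = -5/3 (p(I) = (1 - 1*6)/3 = (1 - 6)/3 = (⅓)*(-5) = -5/3)
(p(-12) + o)² = (-5/3 + 45/7)² = (100/21)² = 10000/441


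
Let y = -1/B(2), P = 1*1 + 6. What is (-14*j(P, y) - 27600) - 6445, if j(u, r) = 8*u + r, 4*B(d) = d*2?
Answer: -34815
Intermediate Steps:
B(d) = d/2 (B(d) = (d*2)/4 = (2*d)/4 = d/2)
P = 7 (P = 1 + 6 = 7)
y = -1 (y = -1/((½)*2) = -1/1 = -1*1 = -1)
j(u, r) = r + 8*u
(-14*j(P, y) - 27600) - 6445 = (-14*(-1 + 8*7) - 27600) - 6445 = (-14*(-1 + 56) - 27600) - 6445 = (-14*55 - 27600) - 6445 = (-770 - 27600) - 6445 = -28370 - 6445 = -34815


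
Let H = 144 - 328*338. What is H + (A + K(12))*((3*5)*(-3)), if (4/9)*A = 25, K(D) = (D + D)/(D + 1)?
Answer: -5893385/52 ≈ -1.1333e+5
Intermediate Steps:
K(D) = 2*D/(1 + D) (K(D) = (2*D)/(1 + D) = 2*D/(1 + D))
A = 225/4 (A = (9/4)*25 = 225/4 ≈ 56.250)
H = -110720 (H = 144 - 110864 = -110720)
H + (A + K(12))*((3*5)*(-3)) = -110720 + (225/4 + 2*12/(1 + 12))*((3*5)*(-3)) = -110720 + (225/4 + 2*12/13)*(15*(-3)) = -110720 + (225/4 + 2*12*(1/13))*(-45) = -110720 + (225/4 + 24/13)*(-45) = -110720 + (3021/52)*(-45) = -110720 - 135945/52 = -5893385/52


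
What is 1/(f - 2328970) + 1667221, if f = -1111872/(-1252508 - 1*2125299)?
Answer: 13115710929901507071/7866810056918 ≈ 1.6672e+6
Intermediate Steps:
f = 1111872/3377807 (f = -1111872/(-1252508 - 2125299) = -1111872/(-3377807) = -1111872*(-1/3377807) = 1111872/3377807 ≈ 0.32917)
1/(f - 2328970) + 1667221 = 1/(1111872/3377807 - 2328970) + 1667221 = 1/(-7866810056918/3377807) + 1667221 = -3377807/7866810056918 + 1667221 = 13115710929901507071/7866810056918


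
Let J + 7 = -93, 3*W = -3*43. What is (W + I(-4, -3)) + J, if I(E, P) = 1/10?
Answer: -1429/10 ≈ -142.90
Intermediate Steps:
I(E, P) = ⅒
W = -43 (W = (-3*43)/3 = (⅓)*(-129) = -43)
J = -100 (J = -7 - 93 = -100)
(W + I(-4, -3)) + J = (-43 + ⅒) - 100 = -429/10 - 100 = -1429/10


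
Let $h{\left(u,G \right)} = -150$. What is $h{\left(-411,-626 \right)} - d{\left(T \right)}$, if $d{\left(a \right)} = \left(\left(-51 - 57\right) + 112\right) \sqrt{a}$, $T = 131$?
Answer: $-150 - 4 \sqrt{131} \approx -195.78$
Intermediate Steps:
$d{\left(a \right)} = 4 \sqrt{a}$ ($d{\left(a \right)} = \left(-108 + 112\right) \sqrt{a} = 4 \sqrt{a}$)
$h{\left(-411,-626 \right)} - d{\left(T \right)} = -150 - 4 \sqrt{131}$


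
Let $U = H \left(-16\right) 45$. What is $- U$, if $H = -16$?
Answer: $-11520$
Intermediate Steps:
$U = 11520$ ($U = \left(-16\right) \left(-16\right) 45 = 256 \cdot 45 = 11520$)
$- U = \left(-1\right) 11520 = -11520$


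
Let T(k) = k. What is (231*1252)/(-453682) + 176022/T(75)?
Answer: 13306053684/5671025 ≈ 2346.3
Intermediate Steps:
(231*1252)/(-453682) + 176022/T(75) = (231*1252)/(-453682) + 176022/75 = 289212*(-1/453682) + 176022*(1/75) = -144606/226841 + 58674/25 = 13306053684/5671025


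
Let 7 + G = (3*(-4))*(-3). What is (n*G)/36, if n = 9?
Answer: 29/4 ≈ 7.2500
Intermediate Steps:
G = 29 (G = -7 + (3*(-4))*(-3) = -7 - 12*(-3) = -7 + 36 = 29)
(n*G)/36 = (9*29)/36 = 261*(1/36) = 29/4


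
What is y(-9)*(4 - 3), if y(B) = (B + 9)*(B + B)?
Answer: 0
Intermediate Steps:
y(B) = 2*B*(9 + B) (y(B) = (9 + B)*(2*B) = 2*B*(9 + B))
y(-9)*(4 - 3) = (2*(-9)*(9 - 9))*(4 - 3) = (2*(-9)*0)*1 = 0*1 = 0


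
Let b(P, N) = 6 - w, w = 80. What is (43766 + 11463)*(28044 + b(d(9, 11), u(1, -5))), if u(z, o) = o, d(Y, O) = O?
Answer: 1544755130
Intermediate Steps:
b(P, N) = -74 (b(P, N) = 6 - 1*80 = 6 - 80 = -74)
(43766 + 11463)*(28044 + b(d(9, 11), u(1, -5))) = (43766 + 11463)*(28044 - 74) = 55229*27970 = 1544755130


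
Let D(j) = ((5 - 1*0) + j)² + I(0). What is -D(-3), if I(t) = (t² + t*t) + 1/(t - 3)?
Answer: -11/3 ≈ -3.6667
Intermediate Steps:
I(t) = 1/(-3 + t) + 2*t² (I(t) = (t² + t²) + 1/(-3 + t) = 2*t² + 1/(-3 + t) = 1/(-3 + t) + 2*t²)
D(j) = -⅓ + (5 + j)² (D(j) = ((5 - 1*0) + j)² + (1 - 6*0² + 2*0³)/(-3 + 0) = ((5 + 0) + j)² + (1 - 6*0 + 2*0)/(-3) = (5 + j)² - (1 + 0 + 0)/3 = (5 + j)² - ⅓*1 = (5 + j)² - ⅓ = -⅓ + (5 + j)²)
-D(-3) = -(-⅓ + (5 - 3)²) = -(-⅓ + 2²) = -(-⅓ + 4) = -1*11/3 = -11/3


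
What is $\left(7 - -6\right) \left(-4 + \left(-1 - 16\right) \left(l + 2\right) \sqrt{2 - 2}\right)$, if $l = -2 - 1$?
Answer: $-52$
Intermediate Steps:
$l = -3$ ($l = -2 - 1 = -3$)
$\left(7 - -6\right) \left(-4 + \left(-1 - 16\right) \left(l + 2\right) \sqrt{2 - 2}\right) = \left(7 - -6\right) \left(-4 + \left(-1 - 16\right) \left(-3 + 2\right) \sqrt{2 - 2}\right) = \left(7 + 6\right) \left(-4 + \left(-1 - 16\right) \left(-1\right) \sqrt{0}\right) = 13 \left(-4 + \left(-17\right) \left(-1\right) 0\right) = 13 \left(-4 + 17 \cdot 0\right) = 13 \left(-4 + 0\right) = 13 \left(-4\right) = -52$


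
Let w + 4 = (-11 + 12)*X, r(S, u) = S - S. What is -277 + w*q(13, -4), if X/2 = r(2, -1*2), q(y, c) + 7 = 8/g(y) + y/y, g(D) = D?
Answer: -3321/13 ≈ -255.46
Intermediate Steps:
r(S, u) = 0
q(y, c) = -6 + 8/y (q(y, c) = -7 + (8/y + y/y) = -7 + (8/y + 1) = -7 + (1 + 8/y) = -6 + 8/y)
X = 0 (X = 2*0 = 0)
w = -4 (w = -4 + (-11 + 12)*0 = -4 + 1*0 = -4 + 0 = -4)
-277 + w*q(13, -4) = -277 - 4*(-6 + 8/13) = -277 - 4*(-70/13) = -277 + 280/13 = -3321/13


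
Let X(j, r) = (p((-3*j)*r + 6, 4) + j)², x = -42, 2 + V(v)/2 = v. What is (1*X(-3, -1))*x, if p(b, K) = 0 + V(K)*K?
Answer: -7098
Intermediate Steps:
V(v) = -4 + 2*v
p(b, K) = K*(-4 + 2*K) (p(b, K) = 0 + (-4 + 2*K)*K = 0 + K*(-4 + 2*K) = K*(-4 + 2*K))
X(j, r) = (16 + j)² (X(j, r) = (2*4*(-2 + 4) + j)² = (2*4*2 + j)² = (16 + j)²)
(1*X(-3, -1))*x = (1*(16 - 3)²)*(-42) = (1*13²)*(-42) = (1*169)*(-42) = 169*(-42) = -7098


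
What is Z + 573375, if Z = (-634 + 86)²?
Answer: 873679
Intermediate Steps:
Z = 300304 (Z = (-548)² = 300304)
Z + 573375 = 300304 + 573375 = 873679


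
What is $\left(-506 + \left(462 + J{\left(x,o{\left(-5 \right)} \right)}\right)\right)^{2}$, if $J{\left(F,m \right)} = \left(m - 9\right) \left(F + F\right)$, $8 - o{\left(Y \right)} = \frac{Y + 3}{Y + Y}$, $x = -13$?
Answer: $\frac{4096}{25} \approx 163.84$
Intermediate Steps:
$o{\left(Y \right)} = 8 - \frac{3 + Y}{2 Y}$ ($o{\left(Y \right)} = 8 - \frac{Y + 3}{Y + Y} = 8 - \frac{3 + Y}{2 Y}$)
$J{\left(F,m \right)} = 2 F \left(-9 + m\right)$ ($J{\left(F,m \right)} = \left(-9 + m\right) 2 F = 2 F \left(-9 + m\right)$)
$\left(-506 + \left(462 + J{\left(x,o{\left(-5 \right)} \right)}\right)\right)^{2} = \left(-506 + \left(462 + 2 \left(-13\right) \left(-9 + \frac{3 \left(-1 + 5 \left(-5\right)\right)}{2 \left(-5\right)}\right)\right)\right)^{2} = \left(-506 + \left(462 + 2 \left(-13\right) \left(-9 + \frac{3}{2} \left(- \frac{1}{5}\right) \left(-1 - 25\right)\right)\right)\right)^{2} = \left(-506 + \left(462 + 2 \left(-13\right) \left(-9 + \frac{3}{2} \left(- \frac{1}{5}\right) \left(-26\right)\right)\right)\right)^{2} = \left(-506 + \left(462 + 2 \left(-13\right) \left(-9 + \frac{39}{5}\right)\right)\right)^{2} = \left(-506 + \left(462 + 2 \left(-13\right) \left(- \frac{6}{5}\right)\right)\right)^{2} = \left(-506 + \left(462 + \frac{156}{5}\right)\right)^{2} = \left(-506 + \frac{2466}{5}\right)^{2} = \left(- \frac{64}{5}\right)^{2} = \frac{4096}{25}$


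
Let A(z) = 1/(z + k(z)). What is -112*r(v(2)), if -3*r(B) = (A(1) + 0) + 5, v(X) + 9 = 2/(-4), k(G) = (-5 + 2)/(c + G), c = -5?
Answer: 208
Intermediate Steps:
k(G) = -3/(-5 + G) (k(G) = (-5 + 2)/(-5 + G) = -3/(-5 + G))
A(z) = 1/(z - 3/(-5 + z))
v(X) = -19/2 (v(X) = -9 + 2/(-4) = -9 + 2*(-¼) = -9 - ½ = -19/2)
r(B) = -13/7 (r(B) = -(((-5 + 1)/(-3 + 1*(-5 + 1)) + 0) + 5)/3 = -((-4/(-3 + 1*(-4)) + 0) + 5)/3 = -((-4/(-3 - 4) + 0) + 5)/3 = -((-4/(-7) + 0) + 5)/3 = -((-⅐*(-4) + 0) + 5)/3 = -((4/7 + 0) + 5)/3 = -(4/7 + 5)/3 = -⅓*39/7 = -13/7)
-112*r(v(2)) = -112*(-13/7) = 208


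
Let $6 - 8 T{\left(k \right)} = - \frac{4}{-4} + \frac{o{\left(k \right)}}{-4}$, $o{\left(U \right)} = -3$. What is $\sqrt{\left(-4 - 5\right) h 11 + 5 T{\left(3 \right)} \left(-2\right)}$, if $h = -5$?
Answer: $\frac{\sqrt{7835}}{4} \approx 22.129$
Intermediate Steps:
$T{\left(k \right)} = \frac{17}{32}$ ($T{\left(k \right)} = \frac{3}{4} - \frac{- \frac{4}{-4} - \frac{3}{-4}}{8} = \frac{3}{4} - \frac{\left(-4\right) \left(- \frac{1}{4}\right) - - \frac{3}{4}}{8} = \frac{3}{4} - \frac{1 + \frac{3}{4}}{8} = \frac{3}{4} - \frac{7}{32} = \frac{17}{32}$)
$\sqrt{\left(-4 - 5\right) h 11 + 5 T{\left(3 \right)} \left(-2\right)} = \sqrt{\left(-4 - 5\right) \left(-5\right) 11 + 5 \cdot \frac{17}{32} \left(-2\right)} = \sqrt{\left(-4 - 5\right) \left(-5\right) 11 + \frac{85}{32} \left(-2\right)} = \sqrt{\left(-9\right) \left(-5\right) 11 - \frac{85}{16}} = \sqrt{45 \cdot 11 - \frac{85}{16}} = \sqrt{495 - \frac{85}{16}} = \sqrt{\frac{7835}{16}} = \frac{\sqrt{7835}}{4}$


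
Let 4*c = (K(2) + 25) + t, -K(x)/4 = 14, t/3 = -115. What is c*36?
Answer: -3384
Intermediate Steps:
t = -345 (t = 3*(-115) = -345)
K(x) = -56 (K(x) = -4*14 = -56)
c = -94 (c = ((-56 + 25) - 345)/4 = (-31 - 345)/4 = (¼)*(-376) = -94)
c*36 = -94*36 = -3384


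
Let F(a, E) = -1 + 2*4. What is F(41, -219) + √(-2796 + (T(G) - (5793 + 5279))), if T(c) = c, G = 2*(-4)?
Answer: 7 + 2*I*√3469 ≈ 7.0 + 117.8*I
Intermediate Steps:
G = -8
F(a, E) = 7 (F(a, E) = -1 + 8 = 7)
F(41, -219) + √(-2796 + (T(G) - (5793 + 5279))) = 7 + √(-2796 + (-8 - (5793 + 5279))) = 7 + √(-2796 + (-8 - 1*11072)) = 7 + √(-2796 + (-8 - 11072)) = 7 + √(-2796 - 11080) = 7 + √(-13876) = 7 + 2*I*√3469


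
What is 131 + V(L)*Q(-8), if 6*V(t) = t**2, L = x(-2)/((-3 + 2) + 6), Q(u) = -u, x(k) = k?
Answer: 9841/75 ≈ 131.21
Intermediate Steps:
L = -2/5 (L = -2/((-3 + 2) + 6) = -2/(-1 + 6) = -2/5 ≈ -0.40000)
V(t) = t**2/6
131 + V(L)*Q(-8) = 131 + ((-2/5)**2/6)*(-1*(-8)) = 131 + ((1/6)*(4/25))*8 = 131 + (2/75)*8 = 131 + 16/75 = 9841/75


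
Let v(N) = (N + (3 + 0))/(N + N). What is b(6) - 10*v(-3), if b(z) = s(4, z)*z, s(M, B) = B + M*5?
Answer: 156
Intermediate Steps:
s(M, B) = B + 5*M
v(N) = (3 + N)/(2*N) (v(N) = (N + 3)/((2*N)) = (3 + N)*(1/(2*N)) = (3 + N)/(2*N))
b(z) = z*(20 + z) (b(z) = (z + 5*4)*z = (z + 20)*z = (20 + z)*z = z*(20 + z))
b(6) - 10*v(-3) = 6*(20 + 6) - 5*(3 - 3)/(-3) = 6*26 - 5*(-1)*0/3 = 156 - 10*0 = 156 + 0 = 156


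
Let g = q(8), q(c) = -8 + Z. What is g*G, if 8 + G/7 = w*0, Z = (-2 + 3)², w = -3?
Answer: 392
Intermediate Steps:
Z = 1 (Z = 1² = 1)
G = -56 (G = -56 + 7*(-3*0) = -56 + 7*0 = -56 + 0 = -56)
q(c) = -7 (q(c) = -8 + 1 = -7)
g = -7
g*G = -7*(-56) = 392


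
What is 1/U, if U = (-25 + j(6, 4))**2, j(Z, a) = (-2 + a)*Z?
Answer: 1/169 ≈ 0.0059172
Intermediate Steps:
j(Z, a) = Z*(-2 + a)
U = 169 (U = (-25 + 6*(-2 + 4))**2 = (-25 + 6*2)**2 = (-25 + 12)**2 = (-13)**2 = 169)
1/U = 1/169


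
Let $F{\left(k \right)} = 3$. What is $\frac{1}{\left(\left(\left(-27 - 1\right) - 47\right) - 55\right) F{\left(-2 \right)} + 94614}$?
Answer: $\frac{1}{94224} \approx 1.0613 \cdot 10^{-5}$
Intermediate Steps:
$\frac{1}{\left(\left(\left(-27 - 1\right) - 47\right) - 55\right) F{\left(-2 \right)} + 94614} = \frac{1}{\left(\left(\left(-27 - 1\right) - 47\right) - 55\right) 3 + 94614} = \frac{1}{\left(\left(-28 - 47\right) - 55\right) 3 + 94614} = \frac{1}{\left(-75 - 55\right) 3 + 94614} = \frac{1}{\left(-130\right) 3 + 94614} = \frac{1}{-390 + 94614} = \frac{1}{94224}$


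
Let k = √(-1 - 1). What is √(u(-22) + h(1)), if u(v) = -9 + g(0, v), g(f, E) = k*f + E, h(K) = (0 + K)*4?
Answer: 3*I*√3 ≈ 5.1962*I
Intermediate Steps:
k = I*√2 (k = √(-2) = I*√2 ≈ 1.4142*I)
h(K) = 4*K (h(K) = K*4 = 4*K)
g(f, E) = E + I*f*√2 (g(f, E) = (I*√2)*f + E = I*f*√2 + E = E + I*f*√2)
u(v) = -9 + v (u(v) = -9 + (v + I*0*√2) = -9 + (v + 0) = -9 + v)
√(u(-22) + h(1)) = √((-9 - 22) + 4*1) = √(-31 + 4) = √(-27) = 3*I*√3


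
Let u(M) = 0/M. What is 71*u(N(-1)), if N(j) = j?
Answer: 0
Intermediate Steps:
u(M) = 0
71*u(N(-1)) = 71*0 = 0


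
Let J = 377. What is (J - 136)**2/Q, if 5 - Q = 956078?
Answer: -58081/956073 ≈ -0.060750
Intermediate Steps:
Q = -956073 (Q = 5 - 1*956078 = 5 - 956078 = -956073)
(J - 136)**2/Q = (377 - 136)**2/(-956073) = 241**2*(-1/956073) = 58081*(-1/956073) = -58081/956073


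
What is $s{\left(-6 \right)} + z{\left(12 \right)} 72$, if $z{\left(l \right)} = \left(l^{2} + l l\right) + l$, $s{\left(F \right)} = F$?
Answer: $21594$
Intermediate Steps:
$z{\left(l \right)} = l + 2 l^{2}$ ($z{\left(l \right)} = \left(l^{2} + l^{2}\right) + l = 2 l^{2} + l = l + 2 l^{2}$)
$s{\left(-6 \right)} + z{\left(12 \right)} 72 = -6 + 12 \left(1 + 2 \cdot 12\right) 72 = -6 + 12 \left(1 + 24\right) 72 = -6 + 12 \cdot 25 \cdot 72 = -6 + 300 \cdot 72 = -6 + 21600 = 21594$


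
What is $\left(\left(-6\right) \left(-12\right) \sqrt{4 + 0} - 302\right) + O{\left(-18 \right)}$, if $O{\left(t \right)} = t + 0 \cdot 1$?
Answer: $-176$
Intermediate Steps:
$O{\left(t \right)} = t$ ($O{\left(t \right)} = t + 0 = t$)
$\left(\left(-6\right) \left(-12\right) \sqrt{4 + 0} - 302\right) + O{\left(-18 \right)} = \left(\left(-6\right) \left(-12\right) \sqrt{4 + 0} - 302\right) - 18 = \left(72 \sqrt{4} - 302\right) - 18 = \left(72 \cdot 2 - 302\right) - 18 = \left(144 - 302\right) - 18 = -158 - 18 = -176$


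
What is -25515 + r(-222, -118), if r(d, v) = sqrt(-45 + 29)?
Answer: -25515 + 4*I ≈ -25515.0 + 4.0*I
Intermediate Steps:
r(d, v) = 4*I (r(d, v) = sqrt(-16) = 4*I)
-25515 + r(-222, -118) = -25515 + 4*I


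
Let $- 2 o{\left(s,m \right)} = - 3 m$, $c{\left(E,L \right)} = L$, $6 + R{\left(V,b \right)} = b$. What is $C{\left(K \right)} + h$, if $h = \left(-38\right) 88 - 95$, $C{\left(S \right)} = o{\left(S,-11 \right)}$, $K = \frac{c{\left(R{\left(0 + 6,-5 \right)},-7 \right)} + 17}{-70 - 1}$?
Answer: $- \frac{6911}{2} \approx -3455.5$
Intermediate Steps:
$R{\left(V,b \right)} = -6 + b$
$K = - \frac{10}{71}$ ($K = \frac{-7 + 17}{-70 - 1} = \frac{10}{-71} = 10 \left(- \frac{1}{71}\right) = - \frac{10}{71} \approx -0.14085$)
$o{\left(s,m \right)} = \frac{3 m}{2}$ ($o{\left(s,m \right)} = - \frac{\left(-3\right) m}{2} = \frac{3 m}{2}$)
$C{\left(S \right)} = - \frac{33}{2}$ ($C{\left(S \right)} = \frac{3}{2} \left(-11\right) = - \frac{33}{2}$)
$h = -3439$ ($h = -3344 - 95 = -3439$)
$C{\left(K \right)} + h = - \frac{33}{2} - 3439 = - \frac{6911}{2}$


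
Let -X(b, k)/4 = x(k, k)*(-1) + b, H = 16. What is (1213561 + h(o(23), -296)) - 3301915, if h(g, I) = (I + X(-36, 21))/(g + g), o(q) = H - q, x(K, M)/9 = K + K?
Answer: -14619158/7 ≈ -2.0885e+6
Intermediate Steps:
x(K, M) = 18*K (x(K, M) = 9*(K + K) = 9*(2*K) = 18*K)
o(q) = 16 - q
X(b, k) = -4*b + 72*k (X(b, k) = -4*((18*k)*(-1) + b) = -4*(-18*k + b) = -4*(b - 18*k) = -4*b + 72*k)
h(g, I) = (1656 + I)/(2*g) (h(g, I) = (I + (-4*(-36) + 72*21))/(g + g) = (I + (144 + 1512))/((2*g)) = (I + 1656)*(1/(2*g)) = (1656 + I)*(1/(2*g)) = (1656 + I)/(2*g))
(1213561 + h(o(23), -296)) - 3301915 = (1213561 + (1656 - 296)/(2*(16 - 1*23))) - 3301915 = (1213561 + (½)*1360/(16 - 23)) - 3301915 = (1213561 + (½)*1360/(-7)) - 3301915 = (1213561 + (½)*(-⅐)*1360) - 3301915 = (1213561 - 680/7) - 3301915 = 8494247/7 - 3301915 = -14619158/7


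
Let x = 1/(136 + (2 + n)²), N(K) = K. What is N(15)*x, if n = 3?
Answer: 15/161 ≈ 0.093168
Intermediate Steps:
x = 1/161 (x = 1/(136 + (2 + 3)²) = 1/(136 + 5²) = 1/(136 + 25) = 1/161 ≈ 0.0062112)
N(15)*x = 15*(1/161) = 15/161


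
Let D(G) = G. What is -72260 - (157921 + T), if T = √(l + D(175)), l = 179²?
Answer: -230181 - 2*√8054 ≈ -2.3036e+5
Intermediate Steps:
l = 32041
T = 2*√8054 (T = √(32041 + 175) = √32216 = 2*√8054 ≈ 179.49)
-72260 - (157921 + T) = -72260 - (157921 + 2*√8054) = -72260 + (-157921 - 2*√8054) = -230181 - 2*√8054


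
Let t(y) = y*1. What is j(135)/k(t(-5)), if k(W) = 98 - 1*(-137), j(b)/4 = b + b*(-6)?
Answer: -540/47 ≈ -11.489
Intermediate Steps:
j(b) = -20*b (j(b) = 4*(b + b*(-6)) = 4*(b - 6*b) = 4*(-5*b) = -20*b)
t(y) = y
k(W) = 235 (k(W) = 98 + 137 = 235)
j(135)/k(t(-5)) = -20*135/235 = -2700*1/235 = -540/47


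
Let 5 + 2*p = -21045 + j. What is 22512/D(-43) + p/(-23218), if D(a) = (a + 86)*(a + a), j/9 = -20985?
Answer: -134550781/85860164 ≈ -1.5671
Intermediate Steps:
j = -188865 (j = 9*(-20985) = -188865)
D(a) = 2*a*(86 + a) (D(a) = (86 + a)*(2*a) = 2*a*(86 + a))
p = -209915/2 (p = -5/2 + (-21045 - 188865)/2 = -5/2 + (1/2)*(-209910) = -5/2 - 104955 = -209915/2 ≈ -1.0496e+5)
22512/D(-43) + p/(-23218) = 22512/((2*(-43)*(86 - 43))) - 209915/2/(-23218) = 22512/((2*(-43)*43)) - 209915/2*(-1/23218) = 22512/(-3698) + 209915/46436 = 22512*(-1/3698) + 209915/46436 = -11256/1849 + 209915/46436 = -134550781/85860164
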